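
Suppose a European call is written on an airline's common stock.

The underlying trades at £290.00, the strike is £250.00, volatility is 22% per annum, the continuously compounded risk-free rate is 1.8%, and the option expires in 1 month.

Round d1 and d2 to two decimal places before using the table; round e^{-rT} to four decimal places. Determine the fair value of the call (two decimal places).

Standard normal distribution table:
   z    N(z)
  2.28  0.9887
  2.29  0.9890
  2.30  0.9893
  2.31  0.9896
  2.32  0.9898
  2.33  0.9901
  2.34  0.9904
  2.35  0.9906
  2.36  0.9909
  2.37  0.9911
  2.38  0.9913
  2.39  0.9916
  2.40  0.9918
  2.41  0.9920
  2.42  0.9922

T = 0.08333;  σ√T = 0.0635
d₁ = [ln(290/250) + (0.018 + ½·0.22²)·0.08333] / (σ√T) = (0.1484 + 0.0035) / 0.0635 = 2.3924 which rounds to 2.39
d₂ = 2.3924 − 0.0635 = 2.3289 which rounds to 2.33
e^(−rT) = e^(−0.018·0.08333) = 0.9985
C = 290·N(2.39) − 250·0.9985·N(2.33) = 290·0.9916 − 250·0.9985·0.9901 = 287.5640 − 247.1537 = 40.4103

£40.41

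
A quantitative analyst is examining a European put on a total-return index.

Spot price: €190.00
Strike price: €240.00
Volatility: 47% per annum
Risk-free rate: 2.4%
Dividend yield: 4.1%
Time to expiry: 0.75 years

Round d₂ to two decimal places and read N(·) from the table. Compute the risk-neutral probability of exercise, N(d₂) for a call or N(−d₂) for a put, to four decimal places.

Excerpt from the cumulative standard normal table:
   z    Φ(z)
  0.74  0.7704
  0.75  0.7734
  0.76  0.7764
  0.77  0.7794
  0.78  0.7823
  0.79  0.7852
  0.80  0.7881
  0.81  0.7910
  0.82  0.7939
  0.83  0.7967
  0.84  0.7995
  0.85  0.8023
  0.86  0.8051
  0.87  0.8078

0.7910

T = 0.75;  σ√T = 0.4070
d₁ = [ln(190/240) + (0.024 − 0.041 + ½·0.47²)·0.75] / (σ√T) = (-0.2336 + 0.0701) / 0.4070 = -0.4018 ⇒ -0.40
d₂ = -0.4018 − 0.4070 = -0.8088 ⇒ -0.81
Pr(exercise) under Q = N(−d₂) = N(0.81) = 0.7910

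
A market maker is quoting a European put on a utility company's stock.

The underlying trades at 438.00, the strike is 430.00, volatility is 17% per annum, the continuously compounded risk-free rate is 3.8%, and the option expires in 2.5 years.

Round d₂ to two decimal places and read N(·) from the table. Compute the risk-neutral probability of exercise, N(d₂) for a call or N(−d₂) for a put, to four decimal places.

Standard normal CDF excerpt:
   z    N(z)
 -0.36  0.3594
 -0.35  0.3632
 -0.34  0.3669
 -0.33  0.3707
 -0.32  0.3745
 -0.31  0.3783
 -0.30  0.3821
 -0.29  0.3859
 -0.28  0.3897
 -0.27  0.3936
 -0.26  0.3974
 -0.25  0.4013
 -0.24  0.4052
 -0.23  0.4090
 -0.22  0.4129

0.3859

T = 2.5;  σ√T = 0.2688
d₁ = [ln(438/430) + (0.038 + ½·0.17²)·2.5] / (σ√T) = (0.0184 + 0.1311) / 0.2688 = 0.5564 ⇒ 0.56
d₂ = 0.5564 − 0.2688 = 0.2876 ⇒ 0.29
Risk-neutral Pr[S_T < K] = N(−d₂) = N(-0.29) = 0.3859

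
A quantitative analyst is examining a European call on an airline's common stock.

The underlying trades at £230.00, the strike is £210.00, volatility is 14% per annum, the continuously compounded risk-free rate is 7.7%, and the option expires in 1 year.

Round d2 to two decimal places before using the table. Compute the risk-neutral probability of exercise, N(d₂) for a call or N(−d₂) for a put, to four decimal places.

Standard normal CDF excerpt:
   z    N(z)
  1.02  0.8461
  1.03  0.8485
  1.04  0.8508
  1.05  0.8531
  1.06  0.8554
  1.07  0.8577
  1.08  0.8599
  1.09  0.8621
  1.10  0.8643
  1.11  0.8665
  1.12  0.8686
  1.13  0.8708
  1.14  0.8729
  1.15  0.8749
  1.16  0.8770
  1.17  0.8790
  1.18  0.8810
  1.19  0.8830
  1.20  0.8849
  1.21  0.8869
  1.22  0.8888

0.8708

σ√T = 0.14·√1 = 0.1400
d₁ = [ln(230/210) + (0.077 + 0.14²/2)·1] / 0.1400 = [0.0910 + 0.0868] / 0.1400 = 1.2698 → 1.27
d₂ = d₁ − σ√T = 1.2698 − 0.1400 = 1.1298 → 1.13
Pr(exercise) under Q = N(d₂) = 0.8708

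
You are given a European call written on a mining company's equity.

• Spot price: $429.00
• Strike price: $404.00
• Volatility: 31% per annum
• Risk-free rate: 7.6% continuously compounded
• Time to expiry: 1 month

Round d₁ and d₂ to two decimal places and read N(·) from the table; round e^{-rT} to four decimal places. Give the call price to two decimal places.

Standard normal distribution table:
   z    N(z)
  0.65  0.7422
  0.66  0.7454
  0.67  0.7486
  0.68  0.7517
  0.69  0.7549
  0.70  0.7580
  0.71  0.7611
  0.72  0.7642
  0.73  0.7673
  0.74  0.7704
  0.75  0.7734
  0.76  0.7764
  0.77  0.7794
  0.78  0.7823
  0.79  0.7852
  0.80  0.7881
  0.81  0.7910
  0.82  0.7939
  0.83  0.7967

$32.55

σ√T = 0.31 × 0.2887 = 0.0895
d₁ = [ln(429/404) + (0.076 + 0.31²/2)·0.08333] / 0.0895 = [0.0600 + 0.0103] / 0.0895 = 0.7865 ⇒ 0.79
d₂ = d₁ − σ√T = 0.7865 − 0.0895 = 0.6970 ⇒ 0.70
exp(−rT) = exp(−0.076·0.08333) = 0.9937
N(d₁) = N(0.79) = 0.7852;  N(d₂) = N(0.70) = 0.7580
C = 429·0.7852 − 404·0.9937·0.7580 = 336.8508 − 304.3027 = 32.5481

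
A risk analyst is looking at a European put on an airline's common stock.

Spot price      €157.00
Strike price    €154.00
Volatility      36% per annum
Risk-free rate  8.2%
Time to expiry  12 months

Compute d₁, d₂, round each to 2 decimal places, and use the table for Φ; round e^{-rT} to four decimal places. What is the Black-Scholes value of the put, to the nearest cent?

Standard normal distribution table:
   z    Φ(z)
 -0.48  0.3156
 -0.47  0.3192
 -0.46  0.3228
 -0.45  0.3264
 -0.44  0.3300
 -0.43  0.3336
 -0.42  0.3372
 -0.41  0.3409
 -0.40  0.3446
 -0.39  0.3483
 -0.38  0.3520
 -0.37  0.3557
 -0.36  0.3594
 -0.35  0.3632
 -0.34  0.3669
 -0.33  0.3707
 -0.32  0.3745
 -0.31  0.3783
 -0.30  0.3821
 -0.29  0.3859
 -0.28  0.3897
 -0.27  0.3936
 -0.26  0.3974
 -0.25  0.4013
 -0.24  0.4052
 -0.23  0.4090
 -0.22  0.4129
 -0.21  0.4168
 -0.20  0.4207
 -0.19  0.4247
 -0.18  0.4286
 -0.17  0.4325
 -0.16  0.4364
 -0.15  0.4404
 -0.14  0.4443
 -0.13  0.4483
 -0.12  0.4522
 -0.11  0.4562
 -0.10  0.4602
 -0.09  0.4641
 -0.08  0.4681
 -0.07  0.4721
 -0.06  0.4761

σ√T = 0.36 × 1.0000 = 0.3600
d₁ = [ln(157/154) + (0.082 + 0.36²/2)·1] / 0.3600 = [0.0193 + 0.1468] / 0.3600 = 0.4614 → 0.46
d₂ = d₁ − σ√T = 0.4614 − 0.3600 = 0.1014 → 0.10
e^(−rT) = e^(−0.082·1) = 0.9213
P = 154·0.9213·N(-0.10) − 157·N(-0.46) = 154·0.9213·0.4602 − 157·0.3228 = 65.2933 − 50.6796 = 14.6137

€14.61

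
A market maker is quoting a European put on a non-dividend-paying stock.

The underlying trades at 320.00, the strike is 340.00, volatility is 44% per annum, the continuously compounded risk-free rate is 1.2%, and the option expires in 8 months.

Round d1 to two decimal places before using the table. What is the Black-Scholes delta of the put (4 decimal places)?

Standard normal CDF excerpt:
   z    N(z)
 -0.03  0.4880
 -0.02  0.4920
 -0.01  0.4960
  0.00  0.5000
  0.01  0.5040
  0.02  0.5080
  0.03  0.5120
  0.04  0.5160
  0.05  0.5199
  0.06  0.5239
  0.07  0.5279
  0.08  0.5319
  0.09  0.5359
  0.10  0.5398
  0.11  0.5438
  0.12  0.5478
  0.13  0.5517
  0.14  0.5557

-0.4880

T = 0.6667;  σ√T = 0.3593
d₁ = [ln(320/340) + (0.012 + 0.44²/2)·0.6667] / 0.3593 = [-0.0606 + 0.0725] / 0.3593 = 0.0331 ≈ 0.03
N(d₁) = N(0.03) = 0.5120
Δ_put = N(d₁) − 1 = 0.5120 − 1 = -0.4880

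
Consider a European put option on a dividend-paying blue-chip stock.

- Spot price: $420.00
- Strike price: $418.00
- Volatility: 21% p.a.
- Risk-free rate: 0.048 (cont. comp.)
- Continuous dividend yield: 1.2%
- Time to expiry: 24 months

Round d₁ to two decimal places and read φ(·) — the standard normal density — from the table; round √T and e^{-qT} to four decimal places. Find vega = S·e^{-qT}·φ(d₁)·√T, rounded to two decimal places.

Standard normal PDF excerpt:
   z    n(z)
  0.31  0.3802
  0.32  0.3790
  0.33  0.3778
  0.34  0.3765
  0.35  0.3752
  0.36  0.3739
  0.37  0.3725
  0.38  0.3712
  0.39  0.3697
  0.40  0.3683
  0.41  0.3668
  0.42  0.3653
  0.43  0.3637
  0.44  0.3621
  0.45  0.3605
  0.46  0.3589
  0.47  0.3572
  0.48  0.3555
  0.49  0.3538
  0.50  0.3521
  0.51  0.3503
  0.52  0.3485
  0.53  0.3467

σ√T = 0.21 × 1.4142 = 0.2970
d₁ = [ln(420/418) + (0.048 − 0.012 + 0.21²/2)·2] / 0.2970 = [0.0048 + 0.1161] / 0.2970 = 0.4070 ≈ 0.41
√T = √2 = 1.4142
φ(d₁) = φ(0.41) = 0.3668
e^(−qT) = e^(−0.012·2) = 0.9763
vega = S·e^(−qT)·φ(d₁)·√T = 420·0.9763·0.3668·1.4142 = 212.7026

212.70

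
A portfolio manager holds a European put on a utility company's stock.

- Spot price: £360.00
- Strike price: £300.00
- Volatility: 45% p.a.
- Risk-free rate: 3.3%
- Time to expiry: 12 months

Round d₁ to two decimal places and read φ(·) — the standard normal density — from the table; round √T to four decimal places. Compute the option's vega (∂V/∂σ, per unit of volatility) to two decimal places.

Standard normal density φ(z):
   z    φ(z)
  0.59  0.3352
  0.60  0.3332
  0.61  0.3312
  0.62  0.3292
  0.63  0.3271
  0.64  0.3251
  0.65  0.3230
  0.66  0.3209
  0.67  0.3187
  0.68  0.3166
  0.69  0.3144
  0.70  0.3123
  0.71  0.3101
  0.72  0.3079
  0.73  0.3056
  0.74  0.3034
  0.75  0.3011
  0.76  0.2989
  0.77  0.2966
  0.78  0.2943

σ√T = 0.45·√1 = 0.4500
d₁ = [ln(360/300) + (0.033 + 0.45²/2)·1] / 0.4500 = [0.1823 + 0.1343] / 0.4500 = 0.7035 ⇒ 0.70
√T = √1 = 1.0000
φ(d₁) = φ(0.70) = 0.3123
vega = S·φ(d₁)·√T = 360·0.3123·1.0000 = 112.4280
(Call and put vega coincide under Black-Scholes.)

112.43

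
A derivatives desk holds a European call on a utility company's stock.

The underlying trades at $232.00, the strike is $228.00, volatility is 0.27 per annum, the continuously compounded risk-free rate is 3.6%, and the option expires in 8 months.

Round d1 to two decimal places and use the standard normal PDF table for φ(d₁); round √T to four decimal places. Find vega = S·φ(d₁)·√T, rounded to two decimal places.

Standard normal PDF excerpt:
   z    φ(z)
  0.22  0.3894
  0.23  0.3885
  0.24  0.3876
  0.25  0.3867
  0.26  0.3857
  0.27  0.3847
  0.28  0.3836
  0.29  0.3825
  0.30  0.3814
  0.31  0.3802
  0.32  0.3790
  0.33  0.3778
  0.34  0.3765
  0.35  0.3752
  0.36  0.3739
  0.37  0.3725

σ√T = 0.27 × 0.8165 = 0.2205
d₁ = [ln(232/228) + (0.036 + 0.27²/2)·0.6667] / 0.2205 = [0.0174 + 0.0483] / 0.2205 = 0.2980 ≈ 0.30
√T = √0.6667 = 0.8165
φ(d₁) = φ(0.30) = 0.3814
vega = S·φ(d₁)·√T = 232·0.3814·0.8165 = 72.2478

72.25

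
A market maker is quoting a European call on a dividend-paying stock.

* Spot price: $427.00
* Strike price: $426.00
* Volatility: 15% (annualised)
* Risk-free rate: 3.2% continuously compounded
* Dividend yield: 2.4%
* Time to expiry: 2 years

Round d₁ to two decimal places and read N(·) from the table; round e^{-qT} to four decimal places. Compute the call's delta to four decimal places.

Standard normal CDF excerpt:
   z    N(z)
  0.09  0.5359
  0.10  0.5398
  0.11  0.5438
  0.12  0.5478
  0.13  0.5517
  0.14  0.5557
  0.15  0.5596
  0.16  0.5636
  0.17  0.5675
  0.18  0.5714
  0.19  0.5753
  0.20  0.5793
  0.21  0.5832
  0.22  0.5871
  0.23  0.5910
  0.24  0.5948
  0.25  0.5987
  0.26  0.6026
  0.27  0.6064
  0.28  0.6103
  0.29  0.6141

T = 2;  σ√T = 0.2121
ln(S/K) + (r − q + σ²/2)T = ln(427/426) + (0.032 − 0.024 + 0.15²/2)·2 = 0.0023 + 0.0385 = 0.0408
d₁ = 0.0408 / 0.2121 = 0.1925 ≈ 0.19
N(d₁) = N(0.19) = 0.5753
Δ_call = exp(−qT)·N(d₁) = 0.9531·0.5753 = 0.5483

0.5483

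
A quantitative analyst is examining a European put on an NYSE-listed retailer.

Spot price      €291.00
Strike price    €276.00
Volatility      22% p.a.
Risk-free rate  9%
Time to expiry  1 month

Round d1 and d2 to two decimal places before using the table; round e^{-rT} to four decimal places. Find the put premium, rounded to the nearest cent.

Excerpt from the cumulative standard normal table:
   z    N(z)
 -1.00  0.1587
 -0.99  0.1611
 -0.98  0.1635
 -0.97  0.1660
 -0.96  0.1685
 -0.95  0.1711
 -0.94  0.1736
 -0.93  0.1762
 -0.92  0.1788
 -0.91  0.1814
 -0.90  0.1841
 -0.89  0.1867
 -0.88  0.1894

σ√T = 0.22 × 0.2887 = 0.0635
d₁ = [ln(291/276) + (0.09 + 0.22²/2)·0.08333] / 0.0635 = [0.0529 + 0.0095] / 0.0635 = 0.9832 → 0.98
d₂ = d₁ − σ√T = 0.9832 − 0.0635 = 0.9197 → 0.92
e^(−rT) = e^(−0.09·0.08333) = 0.9925
P = 276·0.9925·N(-0.92) − 291·N(-0.98) = 276·0.9925·0.1788 − 291·0.1635 = 48.9787 − 47.5785 = 1.4002

€1.40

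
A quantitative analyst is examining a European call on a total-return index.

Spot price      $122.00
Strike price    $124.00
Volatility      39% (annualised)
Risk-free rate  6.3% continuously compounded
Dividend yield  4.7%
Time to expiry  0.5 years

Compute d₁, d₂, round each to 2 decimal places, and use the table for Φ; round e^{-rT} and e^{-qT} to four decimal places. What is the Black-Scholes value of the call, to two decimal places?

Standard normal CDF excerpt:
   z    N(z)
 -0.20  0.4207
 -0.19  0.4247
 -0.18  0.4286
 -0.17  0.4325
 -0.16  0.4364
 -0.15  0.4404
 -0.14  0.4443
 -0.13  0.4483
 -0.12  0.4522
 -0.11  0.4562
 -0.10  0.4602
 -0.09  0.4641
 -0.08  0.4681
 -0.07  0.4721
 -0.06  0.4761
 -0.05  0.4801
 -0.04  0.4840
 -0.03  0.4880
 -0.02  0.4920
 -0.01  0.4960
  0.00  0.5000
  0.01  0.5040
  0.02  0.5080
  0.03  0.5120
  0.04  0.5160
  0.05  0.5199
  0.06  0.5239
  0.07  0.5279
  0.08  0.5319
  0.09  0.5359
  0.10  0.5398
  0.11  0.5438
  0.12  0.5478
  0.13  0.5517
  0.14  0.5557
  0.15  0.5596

T = 0.5;  σ√T = 0.2758
d₁ = [ln(122/124) + (0.063 − 0.047 + ½·0.39²)·0.5] / (σ√T) = (-0.0163 + 0.0460) / 0.2758 = 0.1079 ≈ 0.11
d₂ = 0.1079 − 0.2758 = -0.1678 ≈ -0.17
e^(−qT) = e^(−0.047·0.5) = 0.9768;  e^(−rT) = e^(−0.063·0.5) = 0.9690
N(d₁) = N(0.11) = 0.5438;  N(d₂) = N(-0.17) = 0.4325
C = 122·0.9768·0.5438 − 124·0.9690·0.4325 = 64.8044 − 51.9675 = 12.8370

$12.84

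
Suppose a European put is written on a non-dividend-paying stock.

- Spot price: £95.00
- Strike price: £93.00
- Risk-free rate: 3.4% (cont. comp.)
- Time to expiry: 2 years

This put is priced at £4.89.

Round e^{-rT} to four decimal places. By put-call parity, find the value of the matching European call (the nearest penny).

e^(−rT) = e^(−0.034·2) = 0.9343
Put-call parity: C − P = S − K·e^(−rT) = 95 − 93·0.9343 = 95 − 86.8899 = 8.1101
C = P + (C − P) = 4.89 + (8.1101) = 13.0001

£13.00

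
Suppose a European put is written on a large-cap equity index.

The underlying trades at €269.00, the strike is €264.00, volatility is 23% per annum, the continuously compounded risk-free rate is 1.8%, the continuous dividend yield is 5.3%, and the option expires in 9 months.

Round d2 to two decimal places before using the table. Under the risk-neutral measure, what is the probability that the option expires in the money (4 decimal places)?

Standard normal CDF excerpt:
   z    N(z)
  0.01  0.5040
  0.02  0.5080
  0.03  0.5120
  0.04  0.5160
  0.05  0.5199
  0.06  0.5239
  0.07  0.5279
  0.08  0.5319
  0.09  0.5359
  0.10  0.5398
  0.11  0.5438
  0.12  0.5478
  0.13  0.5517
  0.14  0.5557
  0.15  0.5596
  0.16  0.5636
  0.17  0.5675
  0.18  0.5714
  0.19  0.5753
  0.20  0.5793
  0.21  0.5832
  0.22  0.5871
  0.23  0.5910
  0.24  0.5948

0.5557

T = 0.75;  σ√T = 0.1992
ln(S/K) + (r − q + σ²/2)T = ln(269/264) + (0.018 − 0.053 + 0.23²/2)·0.75 = 0.0188 − 0.0064 = 0.0123
d₁ = 0.0123 / 0.1992 = 0.0620 → 0.06
d₂ = d₁ − σ√T = 0.0620 − 0.1992 = -0.1372 → -0.14
Pr(exercise) under Q = N(−d₂) = N(0.14) = 0.5557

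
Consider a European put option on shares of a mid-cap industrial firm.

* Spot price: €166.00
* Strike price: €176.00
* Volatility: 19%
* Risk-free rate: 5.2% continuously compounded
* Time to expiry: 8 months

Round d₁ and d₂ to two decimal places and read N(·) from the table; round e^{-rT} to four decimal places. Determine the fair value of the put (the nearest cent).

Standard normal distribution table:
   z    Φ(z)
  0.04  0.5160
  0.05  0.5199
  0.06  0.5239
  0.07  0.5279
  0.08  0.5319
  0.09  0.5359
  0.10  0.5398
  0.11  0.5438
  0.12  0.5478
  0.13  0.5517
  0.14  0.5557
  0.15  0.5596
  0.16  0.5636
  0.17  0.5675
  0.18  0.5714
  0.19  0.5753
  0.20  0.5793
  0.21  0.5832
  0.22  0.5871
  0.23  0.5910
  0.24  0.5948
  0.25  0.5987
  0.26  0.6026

T = 0.6667;  σ√T = 0.1551
d₁ = [ln(166/176) + (0.052 + 0.19²/2)·0.6667] / 0.1551 = [-0.0585 + 0.0467] / 0.1551 = -0.0760 which rounds to -0.08
d₂ = d₁ − σ√T = -0.0760 − 0.1551 = -0.2312 which rounds to -0.23
exp(−rT) = exp(−0.052·0.6667) = 0.9659
N(−d₂) = N(0.23) = 0.5910;  N(−d₁) = N(0.08) = 0.5319
P = 176·0.9659·0.5910 − 166·0.5319 = 100.4691 − 88.2954 = 12.1737

€12.17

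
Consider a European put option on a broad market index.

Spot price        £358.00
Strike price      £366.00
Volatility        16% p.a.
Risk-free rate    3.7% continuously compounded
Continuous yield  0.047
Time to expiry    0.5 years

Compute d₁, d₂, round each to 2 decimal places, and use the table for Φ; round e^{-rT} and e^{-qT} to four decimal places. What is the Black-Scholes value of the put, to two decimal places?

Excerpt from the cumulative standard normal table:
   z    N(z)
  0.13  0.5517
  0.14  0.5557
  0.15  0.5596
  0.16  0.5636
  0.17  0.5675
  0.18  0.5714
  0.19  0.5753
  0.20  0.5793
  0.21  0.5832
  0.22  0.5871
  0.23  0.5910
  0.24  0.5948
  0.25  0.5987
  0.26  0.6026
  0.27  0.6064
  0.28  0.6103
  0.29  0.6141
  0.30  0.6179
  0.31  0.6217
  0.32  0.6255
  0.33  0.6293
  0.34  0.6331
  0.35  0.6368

£22.20

σ√T = 0.16·√0.5 = 0.1131
d₁ = [ln(358/366) + (0.037 − 0.047 + ½·0.16²)·0.5] / (σ√T) = (-0.0221 + 0.0014) / 0.1131 = -0.1830 ≈ -0.18
d₂ = -0.1830 − 0.1131 = -0.2961 ≈ -0.30
e^(−qT) = e^(−0.047·0.5) = 0.9768;  e^(−rT) = e^(−0.037·0.5) = 0.9817
N(−d₂) = N(0.30) = 0.6179;  N(−d₁) = N(0.18) = 0.5714
P = 366·0.9817·0.6179 − 358·0.9768·0.5714 = 222.0128 − 199.8154 = 22.1974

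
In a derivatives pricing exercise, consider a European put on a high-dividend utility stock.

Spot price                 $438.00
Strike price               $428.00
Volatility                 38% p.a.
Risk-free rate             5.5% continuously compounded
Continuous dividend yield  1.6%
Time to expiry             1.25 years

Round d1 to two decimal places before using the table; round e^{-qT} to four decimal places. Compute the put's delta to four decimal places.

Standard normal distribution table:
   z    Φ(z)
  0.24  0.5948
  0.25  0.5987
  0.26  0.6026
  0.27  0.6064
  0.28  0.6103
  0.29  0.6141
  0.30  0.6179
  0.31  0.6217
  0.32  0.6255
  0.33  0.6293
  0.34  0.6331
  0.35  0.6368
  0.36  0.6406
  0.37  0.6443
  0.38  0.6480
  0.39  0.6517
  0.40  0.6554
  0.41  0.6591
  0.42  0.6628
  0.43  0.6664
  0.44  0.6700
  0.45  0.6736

T = 1.25;  σ√T = 0.4249
ln(S/K) + (r − q + σ²/2)T = ln(438/428) + (0.055 − 0.016 + 0.38²/2)·1.25 = 0.0231 + 0.1390 = 0.1621
d₁ = 0.1621 / 0.4249 = 0.3815 ≈ 0.38
N(d₁) = N(0.38) = 0.6480
Δ_put = e^(−qT)·(N(d₁) − 1) = 0.9802·(0.6480 − 1) = -0.3450

-0.3450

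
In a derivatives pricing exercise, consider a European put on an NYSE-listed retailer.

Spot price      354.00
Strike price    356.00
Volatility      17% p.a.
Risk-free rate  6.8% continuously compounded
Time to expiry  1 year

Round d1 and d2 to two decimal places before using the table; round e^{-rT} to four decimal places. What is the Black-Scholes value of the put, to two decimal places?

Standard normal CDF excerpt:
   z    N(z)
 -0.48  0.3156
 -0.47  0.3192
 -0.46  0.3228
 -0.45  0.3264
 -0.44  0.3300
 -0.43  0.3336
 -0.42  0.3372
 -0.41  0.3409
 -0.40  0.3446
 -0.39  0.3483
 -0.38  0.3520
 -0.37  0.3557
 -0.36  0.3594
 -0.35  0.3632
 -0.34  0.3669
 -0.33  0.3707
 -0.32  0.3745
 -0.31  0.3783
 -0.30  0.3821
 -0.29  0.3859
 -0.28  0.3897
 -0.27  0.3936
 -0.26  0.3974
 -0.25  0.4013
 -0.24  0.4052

14.07

σ√T = 0.17·√1 = 0.1700
d₁ = [ln(354/356) + (0.068 + 0.17²/2)·1] / 0.1700 = [-0.0056 + 0.0825] / 0.1700 = 0.4519 which rounds to 0.45
d₂ = d₁ − σ√T = 0.4519 − 0.1700 = 0.2819 which rounds to 0.28
exp(−rT) = exp(−0.068·1) = 0.9343
P = 356·0.9343·N(-0.28) − 354·N(-0.45) = 356·0.9343·0.3897 − 354·0.3264 = 129.6184 − 115.5456 = 14.0728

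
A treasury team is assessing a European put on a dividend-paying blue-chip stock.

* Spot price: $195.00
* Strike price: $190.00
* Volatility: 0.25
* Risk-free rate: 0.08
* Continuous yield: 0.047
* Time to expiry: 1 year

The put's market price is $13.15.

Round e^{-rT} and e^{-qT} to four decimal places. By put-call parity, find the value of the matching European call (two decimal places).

e^(−qT) = e^(−0.047·1) = 0.9541;  e^(−rT) = e^(−0.08·1) = 0.9231
Put-call parity: C − P = S·e^(−qT) − K·e^(−rT) = 195·0.9541 − 190·0.9231 = 186.0495 − 175.3890 = 10.6605
C = P + (C − P) = 13.15 + (10.6605) = 23.8105

$23.81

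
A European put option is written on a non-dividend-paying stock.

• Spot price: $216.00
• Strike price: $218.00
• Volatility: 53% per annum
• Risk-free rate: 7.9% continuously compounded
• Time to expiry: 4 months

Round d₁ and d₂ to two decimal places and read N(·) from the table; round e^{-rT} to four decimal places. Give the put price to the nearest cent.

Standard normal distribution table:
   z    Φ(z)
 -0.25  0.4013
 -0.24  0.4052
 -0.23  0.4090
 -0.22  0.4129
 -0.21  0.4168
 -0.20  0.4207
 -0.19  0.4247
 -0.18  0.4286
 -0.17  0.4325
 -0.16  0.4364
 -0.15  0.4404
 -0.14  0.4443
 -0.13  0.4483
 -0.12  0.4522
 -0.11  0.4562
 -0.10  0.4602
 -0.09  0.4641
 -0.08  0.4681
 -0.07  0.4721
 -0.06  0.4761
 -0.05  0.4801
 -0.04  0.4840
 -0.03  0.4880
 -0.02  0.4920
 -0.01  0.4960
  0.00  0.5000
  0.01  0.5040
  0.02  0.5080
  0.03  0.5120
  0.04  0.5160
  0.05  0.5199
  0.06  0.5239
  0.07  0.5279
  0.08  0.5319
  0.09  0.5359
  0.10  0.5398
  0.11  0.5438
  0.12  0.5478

σ√T = 0.53 × 0.5774 = 0.3060
d₁ = [ln(216/218) + (0.079 + 0.53²/2)·0.3333] / 0.3060 = [-0.0092 + 0.0732] / 0.3060 = 0.2089 ≈ 0.21
d₂ = d₁ − σ√T = 0.2089 − 0.3060 = -0.0971 ≈ -0.10
exp(−rT) = exp(−0.079·0.3333) = 0.9740
N(−d₂) = N(0.10) = 0.5398;  N(−d₁) = N(-0.21) = 0.4168
P = 218·0.9740·0.5398 − 216·0.4168 = 114.6168 − 90.0288 = 24.5880

$24.59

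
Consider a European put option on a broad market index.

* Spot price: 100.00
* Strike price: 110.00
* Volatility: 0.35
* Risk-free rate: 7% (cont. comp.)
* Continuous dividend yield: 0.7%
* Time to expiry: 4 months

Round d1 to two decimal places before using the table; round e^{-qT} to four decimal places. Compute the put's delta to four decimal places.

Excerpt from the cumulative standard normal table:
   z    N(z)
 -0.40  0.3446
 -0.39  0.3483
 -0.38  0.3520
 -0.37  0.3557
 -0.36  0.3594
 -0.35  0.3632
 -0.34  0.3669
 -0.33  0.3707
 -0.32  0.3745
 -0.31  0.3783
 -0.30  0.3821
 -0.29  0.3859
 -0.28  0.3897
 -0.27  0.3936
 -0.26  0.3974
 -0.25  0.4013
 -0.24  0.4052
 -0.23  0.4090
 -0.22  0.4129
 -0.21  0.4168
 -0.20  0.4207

σ√T = 0.35 × 0.5774 = 0.2021
d₁ = [ln(100/110) + (0.07 − 0.007 + 0.35²/2)·0.3333] / 0.2021 = [-0.0953 + 0.0414] / 0.2021 = -0.2667 ≈ -0.27
N(d₁) = N(-0.27) = 0.3936
Δ_put = exp(−qT)·(N(d₁) − 1) = 0.9977·(0.3936 − 1) = -0.6050

-0.6050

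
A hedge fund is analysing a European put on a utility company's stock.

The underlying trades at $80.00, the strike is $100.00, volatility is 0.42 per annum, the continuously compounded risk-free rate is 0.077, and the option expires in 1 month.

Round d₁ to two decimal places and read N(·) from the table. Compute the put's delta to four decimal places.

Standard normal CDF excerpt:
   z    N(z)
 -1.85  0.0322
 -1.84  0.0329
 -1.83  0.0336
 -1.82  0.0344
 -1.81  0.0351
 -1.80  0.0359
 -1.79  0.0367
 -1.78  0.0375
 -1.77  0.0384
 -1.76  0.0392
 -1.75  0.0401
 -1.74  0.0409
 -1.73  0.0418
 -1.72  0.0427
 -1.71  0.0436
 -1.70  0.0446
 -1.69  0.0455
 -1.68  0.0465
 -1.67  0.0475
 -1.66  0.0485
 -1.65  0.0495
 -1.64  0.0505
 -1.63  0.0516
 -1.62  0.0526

-0.9582

σ√T = 0.42 × 0.2887 = 0.1212
d₁ = [ln(80/100) + (0.077 + 0.42²/2)·0.08333] / 0.1212 = [-0.2231 + 0.0138] / 0.1212 = -1.7269 ⇒ -1.73
N(d₁) = N(-1.73) = 0.0418
Δ_put = N(d₁) − 1 = 0.0418 − 1 = -0.9582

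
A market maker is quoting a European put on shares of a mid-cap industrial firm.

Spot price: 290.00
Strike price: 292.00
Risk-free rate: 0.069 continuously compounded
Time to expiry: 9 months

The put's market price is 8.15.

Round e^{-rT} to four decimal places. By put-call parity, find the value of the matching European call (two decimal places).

e^(−rT) = e^(−0.069·0.75) = 0.9496
Put-call parity: C − P = S − K·e^(−rT) = 290 − 292·0.9496 = 290 − 277.2832 = 12.7168
C = P + (C − P) = 8.15 + (12.7168) = 20.8668

20.87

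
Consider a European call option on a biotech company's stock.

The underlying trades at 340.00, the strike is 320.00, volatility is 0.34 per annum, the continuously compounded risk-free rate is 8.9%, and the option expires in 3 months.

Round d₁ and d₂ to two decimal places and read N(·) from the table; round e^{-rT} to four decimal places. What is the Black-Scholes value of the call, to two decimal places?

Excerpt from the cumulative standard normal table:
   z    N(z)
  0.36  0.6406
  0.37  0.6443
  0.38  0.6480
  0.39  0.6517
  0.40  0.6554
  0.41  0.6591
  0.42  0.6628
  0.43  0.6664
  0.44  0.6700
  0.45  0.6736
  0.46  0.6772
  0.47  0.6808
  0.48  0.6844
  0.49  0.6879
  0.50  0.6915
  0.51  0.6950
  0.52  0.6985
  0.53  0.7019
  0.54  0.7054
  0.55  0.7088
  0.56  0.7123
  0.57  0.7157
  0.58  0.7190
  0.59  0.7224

σ√T = 0.34·√0.25 = 0.1700
d₁ = [ln(340/320) + (0.089 + 0.34²/2)·0.25] / 0.1700 = [0.0606 + 0.0367] / 0.1700 = 0.5725 which rounds to 0.57
d₂ = d₁ − σ√T = 0.5725 − 0.1700 = 0.4025 which rounds to 0.40
e^(−rT) = e^(−0.089·0.25) = 0.9780
C = 340·N(0.57) − 320·0.9780·N(0.40) = 340·0.7157 − 320·0.9780·0.6554 = 243.3380 − 205.1140 = 38.2240

38.22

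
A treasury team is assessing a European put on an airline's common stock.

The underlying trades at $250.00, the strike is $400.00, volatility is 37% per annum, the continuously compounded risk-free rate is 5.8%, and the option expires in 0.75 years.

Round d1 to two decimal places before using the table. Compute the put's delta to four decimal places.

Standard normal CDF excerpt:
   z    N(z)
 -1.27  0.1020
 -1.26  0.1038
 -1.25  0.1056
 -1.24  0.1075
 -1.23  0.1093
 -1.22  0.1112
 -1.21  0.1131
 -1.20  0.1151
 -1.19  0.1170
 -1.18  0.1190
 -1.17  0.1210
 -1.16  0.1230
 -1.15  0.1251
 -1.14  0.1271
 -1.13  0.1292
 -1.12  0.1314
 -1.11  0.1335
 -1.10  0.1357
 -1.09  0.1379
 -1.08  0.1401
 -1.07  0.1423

-0.8790

T = 0.75;  σ√T = 0.3204
d₁ = [ln(250/400) + (0.058 + 0.37²/2)·0.75] / 0.3204 = [-0.4700 + 0.0948] / 0.3204 = -1.1708 ⇒ -1.17
N(d₁) = N(-1.17) = 0.1210
Δ_put = N(d₁) − 1 = 0.1210 − 1 = -0.8790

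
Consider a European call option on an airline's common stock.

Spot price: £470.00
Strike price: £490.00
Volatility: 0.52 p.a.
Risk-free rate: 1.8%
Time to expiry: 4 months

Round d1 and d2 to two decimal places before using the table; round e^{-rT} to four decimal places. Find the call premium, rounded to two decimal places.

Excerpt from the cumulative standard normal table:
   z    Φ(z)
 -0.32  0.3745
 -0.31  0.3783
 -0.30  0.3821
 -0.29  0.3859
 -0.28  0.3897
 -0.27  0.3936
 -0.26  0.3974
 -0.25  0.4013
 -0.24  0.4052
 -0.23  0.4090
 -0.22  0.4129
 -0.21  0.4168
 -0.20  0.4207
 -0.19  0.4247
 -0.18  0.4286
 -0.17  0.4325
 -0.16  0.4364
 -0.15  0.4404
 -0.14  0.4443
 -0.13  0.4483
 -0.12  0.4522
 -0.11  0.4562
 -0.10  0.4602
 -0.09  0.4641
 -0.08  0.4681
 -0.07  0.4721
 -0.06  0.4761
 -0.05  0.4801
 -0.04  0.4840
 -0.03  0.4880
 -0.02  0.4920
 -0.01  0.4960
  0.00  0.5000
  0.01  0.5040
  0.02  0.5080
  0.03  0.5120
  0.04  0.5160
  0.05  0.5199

£48.93

σ√T = 0.52·√0.3333 = 0.3002
d₁ = [ln(470/490) + (0.018 + 0.52²/2)·0.3333] / 0.3002 = [-0.0417 + 0.0511] / 0.3002 = 0.0313 ⇒ 0.03
d₂ = d₁ − σ√T = 0.0313 − 0.3002 = -0.2689 ⇒ -0.27
e^(−rT) = e^(−0.018·0.3333) = 0.9940
N(d₁) = N(0.03) = 0.5120;  N(d₂) = N(-0.27) = 0.3936
C = 470·0.5120 − 490·0.9940·0.3936 = 240.6400 − 191.7068 = 48.9332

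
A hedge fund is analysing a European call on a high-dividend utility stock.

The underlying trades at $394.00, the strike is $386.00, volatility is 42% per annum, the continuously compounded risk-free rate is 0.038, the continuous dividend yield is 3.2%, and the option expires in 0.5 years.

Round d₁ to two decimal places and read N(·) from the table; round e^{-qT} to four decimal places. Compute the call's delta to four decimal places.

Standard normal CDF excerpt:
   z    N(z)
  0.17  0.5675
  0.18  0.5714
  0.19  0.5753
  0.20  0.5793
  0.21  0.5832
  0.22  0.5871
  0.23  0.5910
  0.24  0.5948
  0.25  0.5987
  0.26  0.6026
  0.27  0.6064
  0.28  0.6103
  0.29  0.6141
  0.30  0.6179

σ√T = 0.42 × 0.7071 = 0.2970
ln(S/K) + (r − q + σ²/2)T = ln(394/386) + (0.038 − 0.032 + 0.42²/2)·0.5 = 0.0205 + 0.0471 = 0.0676
d₁ = 0.0676 / 0.2970 = 0.2277 ⇒ 0.23
N(d₁) = N(0.23) = 0.5910
Δ_call = e^(−qT)·N(d₁) = 0.9841·0.5910 = 0.5816

0.5816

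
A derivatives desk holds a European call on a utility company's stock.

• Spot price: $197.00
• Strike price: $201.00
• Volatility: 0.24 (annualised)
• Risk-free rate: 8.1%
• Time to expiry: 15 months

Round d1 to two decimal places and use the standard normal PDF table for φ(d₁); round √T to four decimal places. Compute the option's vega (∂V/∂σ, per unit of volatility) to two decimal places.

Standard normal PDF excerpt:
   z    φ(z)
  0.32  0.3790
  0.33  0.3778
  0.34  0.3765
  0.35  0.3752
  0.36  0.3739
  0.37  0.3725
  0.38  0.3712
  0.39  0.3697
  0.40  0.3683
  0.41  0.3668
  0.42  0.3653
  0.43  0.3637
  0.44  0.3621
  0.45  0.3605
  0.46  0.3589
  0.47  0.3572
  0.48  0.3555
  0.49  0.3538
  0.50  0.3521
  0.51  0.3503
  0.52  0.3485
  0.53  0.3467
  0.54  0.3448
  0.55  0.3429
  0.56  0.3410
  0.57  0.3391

79.75

σ√T = 0.24 × 1.1180 = 0.2683
d₁ = [ln(197/201) + (0.081 + 0.24²/2)·1.25] / 0.2683 = [-0.0201 + 0.1373] / 0.2683 = 0.4366 which rounds to 0.44
√T = √1.25 = 1.1180
φ(d₁) = φ(0.44) = 0.3621
vega = S·φ(d₁)·√T = 197·0.3621·1.1180 = 79.7511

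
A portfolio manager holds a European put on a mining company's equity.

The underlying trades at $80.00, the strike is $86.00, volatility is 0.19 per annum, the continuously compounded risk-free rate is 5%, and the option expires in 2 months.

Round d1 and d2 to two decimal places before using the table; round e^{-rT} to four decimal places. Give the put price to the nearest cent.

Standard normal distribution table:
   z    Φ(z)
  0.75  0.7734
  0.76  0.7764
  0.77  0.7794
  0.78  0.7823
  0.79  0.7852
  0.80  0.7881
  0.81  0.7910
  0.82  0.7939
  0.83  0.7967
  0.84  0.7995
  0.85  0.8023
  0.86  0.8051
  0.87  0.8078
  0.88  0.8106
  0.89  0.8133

$5.85

T = 0.1667;  σ√T = 0.0776
d₁ = [ln(80/86) + (0.05 + 0.19²/2)·0.1667] / 0.0776 = [-0.0723 + 0.0113] / 0.0776 = -0.7861 which rounds to -0.79
d₂ = d₁ − σ√T = -0.7861 − 0.0776 = -0.8637 which rounds to -0.86
e^(−rT) = e^(−0.05·0.1667) = 0.9917
P = 86·0.9917·N(0.86) − 80·N(0.79) = 86·0.9917·0.8051 − 80·0.7852 = 68.6639 − 62.8160 = 5.8479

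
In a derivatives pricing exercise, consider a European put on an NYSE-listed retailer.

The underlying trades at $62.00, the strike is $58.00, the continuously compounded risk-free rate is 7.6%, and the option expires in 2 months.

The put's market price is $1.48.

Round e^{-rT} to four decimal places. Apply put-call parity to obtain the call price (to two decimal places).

$6.21

exp(−rT) = exp(−0.076·0.1667) = 0.9874
Put-call parity: C − P = S − K·e^(−rT) = 62 − 58·0.9874 = 62 − 57.2692 = 4.7308
C = P + (C − P) = 1.48 + (4.7308) = 6.2108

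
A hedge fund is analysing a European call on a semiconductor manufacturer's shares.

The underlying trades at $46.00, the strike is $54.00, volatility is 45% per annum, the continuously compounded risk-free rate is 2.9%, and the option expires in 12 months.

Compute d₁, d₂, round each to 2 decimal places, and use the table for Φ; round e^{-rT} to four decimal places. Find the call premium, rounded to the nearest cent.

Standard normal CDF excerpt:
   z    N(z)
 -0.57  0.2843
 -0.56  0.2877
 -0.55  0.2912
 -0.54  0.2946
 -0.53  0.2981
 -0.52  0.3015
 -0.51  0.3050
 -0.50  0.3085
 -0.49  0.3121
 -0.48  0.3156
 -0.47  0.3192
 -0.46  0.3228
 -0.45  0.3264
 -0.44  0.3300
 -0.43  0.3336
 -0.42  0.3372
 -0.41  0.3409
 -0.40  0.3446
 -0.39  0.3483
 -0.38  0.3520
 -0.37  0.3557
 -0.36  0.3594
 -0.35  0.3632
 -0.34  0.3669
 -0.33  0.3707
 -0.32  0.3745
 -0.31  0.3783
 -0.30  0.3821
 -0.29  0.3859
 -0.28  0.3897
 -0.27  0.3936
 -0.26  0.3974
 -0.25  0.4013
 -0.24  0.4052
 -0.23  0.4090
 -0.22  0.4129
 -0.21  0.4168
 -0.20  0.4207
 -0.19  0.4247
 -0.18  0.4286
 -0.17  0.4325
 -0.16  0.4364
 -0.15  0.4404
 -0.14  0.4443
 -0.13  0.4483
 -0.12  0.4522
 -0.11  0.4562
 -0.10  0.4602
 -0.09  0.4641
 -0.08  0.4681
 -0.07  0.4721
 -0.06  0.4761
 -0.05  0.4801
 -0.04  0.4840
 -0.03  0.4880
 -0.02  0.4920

$5.90

σ√T = 0.45·√1 = 0.4500
d₁ = [ln(46/54) + (0.029 + ½·0.45²)·1] / (σ√T) = (-0.1603 + 0.1303) / 0.4500 = -0.0669 ≈ -0.07
d₂ = -0.0669 − 0.4500 = -0.5169 ≈ -0.52
e^(−rT) = e^(−0.029·1) = 0.9714
N(d₁) = N(-0.07) = 0.4721;  N(d₂) = N(-0.52) = 0.3015
C = 46·0.4721 − 54·0.9714·0.3015 = 21.7166 − 15.8154 = 5.9012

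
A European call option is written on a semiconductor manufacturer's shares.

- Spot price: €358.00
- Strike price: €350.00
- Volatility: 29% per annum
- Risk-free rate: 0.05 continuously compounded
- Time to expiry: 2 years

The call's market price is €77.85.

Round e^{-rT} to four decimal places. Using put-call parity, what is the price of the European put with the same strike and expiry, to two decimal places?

€36.53

exp(−rT) = exp(−0.05·2) = 0.9048
Put-call parity: C − P = S − K·e^(−rT) = 358 − 350·0.9048 = 358 − 316.6800 = 41.3200
P = C − (C − P) = 77.85 − (41.3200) = 36.5300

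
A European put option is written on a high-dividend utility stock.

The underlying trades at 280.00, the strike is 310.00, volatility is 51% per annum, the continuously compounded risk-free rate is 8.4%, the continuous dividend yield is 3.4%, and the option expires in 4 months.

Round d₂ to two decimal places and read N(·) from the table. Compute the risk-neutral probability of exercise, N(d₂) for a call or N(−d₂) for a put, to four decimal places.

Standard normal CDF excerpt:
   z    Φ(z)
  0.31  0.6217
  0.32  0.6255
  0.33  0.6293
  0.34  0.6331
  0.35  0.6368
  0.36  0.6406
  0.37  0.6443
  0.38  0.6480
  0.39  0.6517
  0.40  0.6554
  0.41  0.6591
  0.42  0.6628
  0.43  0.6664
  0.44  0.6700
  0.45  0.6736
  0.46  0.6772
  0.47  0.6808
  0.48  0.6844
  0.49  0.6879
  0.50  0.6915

σ√T = 0.51 × 0.5774 = 0.2944
d₁ = [ln(280/310) + (0.084 − 0.034 + 0.51²/2)·0.3333] / 0.2944 = [-0.1018 + 0.0600] / 0.2944 = -0.1418 ⇒ -0.14
d₂ = d₁ − σ√T = -0.1418 − 0.2944 = -0.4363 ⇒ -0.44
Pr(exercise) under Q = N(−d₂) = N(0.44) = 0.6700

0.6700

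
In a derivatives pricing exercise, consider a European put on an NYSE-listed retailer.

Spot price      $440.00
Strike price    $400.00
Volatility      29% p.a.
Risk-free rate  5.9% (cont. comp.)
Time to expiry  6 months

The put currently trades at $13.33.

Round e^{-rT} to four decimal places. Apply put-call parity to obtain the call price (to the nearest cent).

$64.97

e^(−rT) = e^(−0.059·0.5) = 0.9709
Put-call parity: C − P = S − K·e^(−rT) = 440 − 400·0.9709 = 440 − 388.3600 = 51.6400
C = P + (C − P) = 13.33 + (51.6400) = 64.9700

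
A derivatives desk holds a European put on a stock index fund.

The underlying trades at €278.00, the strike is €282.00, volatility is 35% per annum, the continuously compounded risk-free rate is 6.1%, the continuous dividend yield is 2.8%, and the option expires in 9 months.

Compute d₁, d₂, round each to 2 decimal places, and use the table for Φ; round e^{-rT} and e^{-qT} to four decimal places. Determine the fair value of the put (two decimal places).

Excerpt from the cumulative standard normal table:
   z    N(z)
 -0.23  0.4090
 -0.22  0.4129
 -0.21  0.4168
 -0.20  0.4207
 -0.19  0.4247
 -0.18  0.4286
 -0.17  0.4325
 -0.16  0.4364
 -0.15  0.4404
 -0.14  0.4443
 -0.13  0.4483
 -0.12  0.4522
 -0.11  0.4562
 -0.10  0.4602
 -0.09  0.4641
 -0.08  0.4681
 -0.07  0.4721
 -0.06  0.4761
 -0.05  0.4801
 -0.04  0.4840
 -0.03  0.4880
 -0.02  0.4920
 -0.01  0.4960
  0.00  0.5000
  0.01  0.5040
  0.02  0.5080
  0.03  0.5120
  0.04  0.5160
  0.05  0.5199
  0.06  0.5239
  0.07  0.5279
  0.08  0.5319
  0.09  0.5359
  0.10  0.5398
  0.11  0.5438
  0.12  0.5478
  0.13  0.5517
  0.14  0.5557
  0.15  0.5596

€31.96

σ√T = 0.35·√0.75 = 0.3031
d₁ = [ln(278/282) + (0.061 − 0.028 + ½·0.35²)·0.75] / (σ√T) = (-0.0143 + 0.0707) / 0.3031 = 0.1861 → 0.19
d₂ = 0.1861 − 0.3031 = -0.1170 → -0.12
e^(−qT) = e^(−0.028·0.75) = 0.9792;  e^(−rT) = e^(−0.061·0.75) = 0.9553
N(−d₂) = N(0.12) = 0.5478;  N(−d₁) = N(-0.19) = 0.4247
P = 282·0.9553·0.5478 − 278·0.9792·0.4247 = 147.5744 − 115.6108 = 31.9635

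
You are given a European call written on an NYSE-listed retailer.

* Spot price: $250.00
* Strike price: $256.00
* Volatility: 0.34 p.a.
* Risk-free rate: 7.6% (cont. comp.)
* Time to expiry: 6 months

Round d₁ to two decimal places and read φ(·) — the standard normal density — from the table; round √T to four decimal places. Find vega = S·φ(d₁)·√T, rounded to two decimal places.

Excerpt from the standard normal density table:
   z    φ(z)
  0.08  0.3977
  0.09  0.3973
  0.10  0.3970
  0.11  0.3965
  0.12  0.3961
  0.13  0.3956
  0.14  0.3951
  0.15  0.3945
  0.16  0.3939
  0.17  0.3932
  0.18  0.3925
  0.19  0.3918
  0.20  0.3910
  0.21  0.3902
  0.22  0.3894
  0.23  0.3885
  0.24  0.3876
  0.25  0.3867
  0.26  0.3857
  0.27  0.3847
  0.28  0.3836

69.38

σ√T = 0.34 × 0.7071 = 0.2404
d₁ = [ln(250/256) + (0.076 + ½·0.34²)·0.5] / (σ√T) = (-0.0237 + 0.0669) / 0.2404 = 0.1796 which rounds to 0.18
√T = √0.5 = 0.7071
φ(d₁) = φ(0.18) = 0.3925
vega = S·φ(d₁)·√T = 250·0.3925·0.7071 = 69.3842
(The put has the same vega.)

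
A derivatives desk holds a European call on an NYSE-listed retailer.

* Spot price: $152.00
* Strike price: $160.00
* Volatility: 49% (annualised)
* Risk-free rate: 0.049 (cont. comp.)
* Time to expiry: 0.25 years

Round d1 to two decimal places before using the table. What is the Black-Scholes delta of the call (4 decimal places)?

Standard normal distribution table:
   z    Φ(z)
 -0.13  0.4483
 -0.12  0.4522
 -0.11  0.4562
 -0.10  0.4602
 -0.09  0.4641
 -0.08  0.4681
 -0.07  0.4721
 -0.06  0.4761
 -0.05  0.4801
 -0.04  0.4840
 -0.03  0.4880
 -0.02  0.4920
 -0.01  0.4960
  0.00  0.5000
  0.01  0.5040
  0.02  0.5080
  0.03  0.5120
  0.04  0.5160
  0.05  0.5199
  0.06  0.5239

0.4840

σ√T = 0.49 × 0.5000 = 0.2450
d₁ = [ln(152/160) + (0.049 + ½·0.49²)·0.25] / (σ√T) = (-0.0513 + 0.0423) / 0.2450 = -0.0369 ⇒ -0.04
N(d₁) = N(-0.04) = 0.4840
Δ_call = N(d₁) = 0.4840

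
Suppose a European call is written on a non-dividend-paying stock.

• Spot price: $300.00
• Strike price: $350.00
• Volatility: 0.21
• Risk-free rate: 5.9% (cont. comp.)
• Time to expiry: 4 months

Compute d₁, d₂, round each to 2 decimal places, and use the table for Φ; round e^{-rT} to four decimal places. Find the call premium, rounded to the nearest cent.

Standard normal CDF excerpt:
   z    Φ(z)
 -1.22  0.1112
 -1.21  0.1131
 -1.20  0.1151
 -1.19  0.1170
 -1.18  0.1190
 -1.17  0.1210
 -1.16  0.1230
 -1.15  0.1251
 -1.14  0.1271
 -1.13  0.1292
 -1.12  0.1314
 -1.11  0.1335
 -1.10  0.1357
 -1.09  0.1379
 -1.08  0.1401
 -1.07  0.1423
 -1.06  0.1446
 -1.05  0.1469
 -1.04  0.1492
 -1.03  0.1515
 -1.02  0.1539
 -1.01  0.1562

σ√T = 0.21 × 0.5774 = 0.1212
ln(S/K) + (r + σ²/2)T = ln(300/350) + (0.059 + 0.21²/2)·0.3333 = -0.1542 + 0.0270 = -0.1271
d₁ = -0.1271 / 0.1212 = -1.0486 which rounds to -1.05
d₂ = d₁ − σ√T = -1.0486 − 0.1212 = -1.1698 which rounds to -1.17
exp(−rT) = exp(−0.059·0.3333) = 0.9805
N(d₁) = N(-1.05) = 0.1469;  N(d₂) = N(-1.17) = 0.1210
C = 300·0.1469 − 350·0.9805·0.1210 = 44.0700 − 41.5242 = 2.5458

$2.55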